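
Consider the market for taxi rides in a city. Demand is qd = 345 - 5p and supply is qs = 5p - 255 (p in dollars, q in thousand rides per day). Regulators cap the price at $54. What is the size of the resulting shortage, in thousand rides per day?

60

Setting quantity demanded equal to quantity supplied, 345 - 5p = 5p - 255, gives p* = 60 and q* = 45.
The ceiling of 54 is below the equilibrium price 60, so it binds.
At p = 54: qd = 345 - 5·54 = 75 and qs = 5·54 - 255 = 15.
Shortage = qd - qs = 75 - 15 = 60.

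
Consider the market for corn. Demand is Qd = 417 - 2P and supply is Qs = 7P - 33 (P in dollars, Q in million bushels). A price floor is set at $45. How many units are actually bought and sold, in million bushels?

In a free market, 417 - 2P = 7P - 33 gives the equilibrium P* = 50, Q* = 317.
The floor of 45 is below the equilibrium price 50, so it is not binding; the market clears at P* = 50, Q* = 317.

317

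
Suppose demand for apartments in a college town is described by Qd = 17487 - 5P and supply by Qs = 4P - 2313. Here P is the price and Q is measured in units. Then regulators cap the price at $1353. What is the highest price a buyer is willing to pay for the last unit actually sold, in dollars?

Setting quantity demanded equal to quantity supplied, 17487 - 5P = 4P - 2313, gives P* = 2200 and Q* = 6487.
Since 1353 < 2200, the ceiling is binding.
At P = 1353: Qd = 17487 - 5·1353 = 10722 and Qs = 4·1353 - 2313 = 3099.
Only 3099 units reach the market. On the demand curve, the marginal buyer's willingness to pay at Q = 3099 is (17487 - 3099)/5 = 2877.6.

2877.6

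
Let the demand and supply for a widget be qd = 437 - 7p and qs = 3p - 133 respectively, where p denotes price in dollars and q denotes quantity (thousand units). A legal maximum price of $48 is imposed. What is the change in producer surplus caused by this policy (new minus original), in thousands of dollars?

-220.5

Without the control the market clears where 437 - 7p = 3p - 133, i.e. p* = 57 and q* = 38.
The ceiling of 48 is below the equilibrium price 57, so it binds.
At p = 48: qd = 437 - 7·48 = 101 and qs = 3·48 - 133 = 11.
Producer surplus without the control is ½ · (57 - 133/3) · 38 = 722/3.
With the ceiling, producers sell 11 units at 48, so PS = ½ · (48 - 133/3) · 11 = 121/6.
Change in producer surplus = 121/6 - 722/3 = -220.5.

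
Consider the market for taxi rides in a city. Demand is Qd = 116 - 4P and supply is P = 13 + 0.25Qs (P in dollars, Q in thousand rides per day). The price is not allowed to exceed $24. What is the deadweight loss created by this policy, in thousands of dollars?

Rearranging supply gives Qs = 4P - 52. Without the control the market clears where 116 - 4P = 4P - 52, i.e. P* = 21 and Q* = 32.
The ceiling of 24 is above the equilibrium price 21, so it is not binding; the market clears at P* = 21, Q* = 32.
Since the control does not bind, no trades are prevented and deadweight loss is zero.

0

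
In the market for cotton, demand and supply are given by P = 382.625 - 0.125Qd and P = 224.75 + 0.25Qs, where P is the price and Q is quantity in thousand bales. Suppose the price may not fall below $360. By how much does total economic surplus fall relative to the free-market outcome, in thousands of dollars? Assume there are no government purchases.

10800

Rearranging demand gives Qd = 3061 - 8P; rearranging supply gives Qs = 4P - 899. Setting quantity demanded equal to quantity supplied, 3061 - 8P = 4P - 899, gives P* = 330 and Q* = 421.
Because the floor (360) lies above the market-clearing price, it is binding.
At P = 360: Qd = 3061 - 8·360 = 181 and Qs = 4·360 - 899 = 541.
Quantity traded falls to 181. At Q = 181 the demand price is (3061 - 181)/8 = 360 and the supply price is (899 + 181)/4 = 270.
Deadweight loss = ½ · (360 - 270) · (421 - 181) = ½ · 90 · 240 = 10800.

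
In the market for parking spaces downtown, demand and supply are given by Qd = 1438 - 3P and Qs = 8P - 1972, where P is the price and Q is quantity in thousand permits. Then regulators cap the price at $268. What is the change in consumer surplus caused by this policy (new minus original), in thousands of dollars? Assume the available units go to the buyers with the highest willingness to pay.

-11592

Equilibrium: 1438 - 3P = 8P - 1972, so 3410 = 11P and P* = 310, Q* = 508.
Since 268 < 310, the ceiling is binding.
At P = 268: Qd = 1438 - 3·268 = 634 and Qs = 8·268 - 1972 = 172.
Consumer surplus without the control is ½ · (1438/3 - 310) · 508 = 129032/3.
With the ceiling, 172 units are sold at 268 (assume they go to the highest-value buyers). The demand price at Q = 172 is 422, so CS = ½ · [(1438/3 - 268) + (422 - 268)] · 172 = 94256/3.
Change in consumer surplus = 94256/3 - 129032/3 = -11592.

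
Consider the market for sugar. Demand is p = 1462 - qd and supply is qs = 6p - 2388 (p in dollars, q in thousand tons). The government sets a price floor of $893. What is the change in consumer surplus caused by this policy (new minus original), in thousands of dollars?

-253991.5

Rearranging demand gives qd = 1462 - p. Without the control the market clears where 1462 - p = 6p - 2388, i.e. p* = 550 and q* = 912.
Because the floor (893) lies above the market-clearing price, it is binding.
At p = 893: qd = 1462 - 893 = 569 and qs = 6·893 - 2388 = 2970.
Consumer surplus without the control is ½ · (1462 - 550) · 912 = 415872.
With the floor, consumers buy 569 units at 893, so CS = ½ · (1462 - 893) · 569 = 161880.5.
Change in consumer surplus = 161880.5 - 415872 = -253991.5.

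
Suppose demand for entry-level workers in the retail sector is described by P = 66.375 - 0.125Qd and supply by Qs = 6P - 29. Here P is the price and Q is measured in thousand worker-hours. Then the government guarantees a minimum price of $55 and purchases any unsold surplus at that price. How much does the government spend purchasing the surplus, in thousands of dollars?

Rearranging demand gives Qd = 531 - 8P. Without the control the market clears where 531 - 8P = 6P - 29, i.e. P* = 40 and Q* = 211.
Since 55 > 40, the floor is binding.
At P = 55: Qd = 531 - 8·55 = 91 and Qs = 6·55 - 29 = 301.
Surplus = Qs - Qd = 210.
Government expenditure = surplus × support price = 210 × 55 = 11550.

11550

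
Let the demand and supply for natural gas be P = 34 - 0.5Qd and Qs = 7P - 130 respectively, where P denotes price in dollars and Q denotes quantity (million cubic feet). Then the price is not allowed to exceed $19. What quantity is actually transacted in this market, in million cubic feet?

Rearranging demand gives Qd = 68 - 2P. In a free market, 68 - 2P = 7P - 130 gives the equilibrium P* = 22, Q* = 24.
Since 19 < 22, the ceiling is binding.
At P = 19: Qd = 68 - 2·19 = 30 and Qs = 7·19 - 130 = 3.
The quantity actually transacted is the short side, supply: 3.

3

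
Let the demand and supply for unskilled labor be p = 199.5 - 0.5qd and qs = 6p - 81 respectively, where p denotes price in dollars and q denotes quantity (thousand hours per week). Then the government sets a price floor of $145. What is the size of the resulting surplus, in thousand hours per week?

680

Rearranging demand gives qd = 399 - 2p. In a free market, 399 - 2p = 6p - 81 gives the equilibrium p* = 60, q* = 279.
The floor of 145 is above the equilibrium price 60, so it binds.
At p = 145: qd = 399 - 2·145 = 109 and qs = 6·145 - 81 = 789.
Surplus = qs - qd = 789 - 109 = 680.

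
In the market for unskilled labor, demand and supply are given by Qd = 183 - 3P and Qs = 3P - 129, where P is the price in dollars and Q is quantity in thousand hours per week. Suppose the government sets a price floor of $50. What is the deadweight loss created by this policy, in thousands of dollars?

0

Setting quantity demanded equal to quantity supplied, 183 - 3P = 3P - 129, gives P* = 52 and Q* = 27.
The floor of 50 is below the equilibrium price 52, so it is not binding; the market clears at P* = 52, Q* = 27.
Since the control does not bind, no trades are prevented and deadweight loss is zero.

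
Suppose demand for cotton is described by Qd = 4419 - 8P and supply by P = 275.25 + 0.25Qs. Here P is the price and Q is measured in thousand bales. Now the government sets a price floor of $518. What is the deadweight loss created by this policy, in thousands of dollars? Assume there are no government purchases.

Rearranging supply gives Qs = 4P - 1101. In a free market, 4419 - 8P = 4P - 1101 gives the equilibrium P* = 460, Q* = 739.
The floor of 518 is above the equilibrium price 460, so it binds.
At P = 518: Qd = 4419 - 8·518 = 275 and Qs = 4·518 - 1101 = 971.
Quantity traded falls to 275. At Q = 275 the demand price is (4419 - 275)/8 = 518 and the supply price is (1101 + 275)/4 = 344.
Deadweight loss = ½ · (518 - 344) · (739 - 275) = ½ · 174 · 464 = 40368.

40368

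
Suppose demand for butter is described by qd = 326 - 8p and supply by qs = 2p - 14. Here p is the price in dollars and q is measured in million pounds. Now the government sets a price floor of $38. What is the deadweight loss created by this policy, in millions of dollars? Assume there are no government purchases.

320

Without the control the market clears where 326 - 8p = 2p - 14, i.e. p* = 34 and q* = 54.
The floor of 38 is above the equilibrium price 34, so it binds.
At p = 38: qd = 326 - 8·38 = 22 and qs = 2·38 - 14 = 62.
Quantity traded falls to 22. At q = 22 the demand price is (326 - 22)/8 = 38 and the supply price is (14 + 22)/2 = 18.
Deadweight loss = ½ · (38 - 18) · (54 - 22) = ½ · 20 · 32 = 320.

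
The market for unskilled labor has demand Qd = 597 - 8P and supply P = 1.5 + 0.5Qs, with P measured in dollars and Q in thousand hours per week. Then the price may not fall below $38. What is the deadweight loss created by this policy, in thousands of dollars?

0

Rearranging supply gives Qs = 2P - 3. Setting quantity demanded equal to quantity supplied, 597 - 8P = 2P - 3, gives P* = 60 and Q* = 117.
The floor of 38 is below the equilibrium price 60, so it is not binding; the market clears at P* = 60, Q* = 117.
Since the control does not bind, no trades are prevented and deadweight loss is zero.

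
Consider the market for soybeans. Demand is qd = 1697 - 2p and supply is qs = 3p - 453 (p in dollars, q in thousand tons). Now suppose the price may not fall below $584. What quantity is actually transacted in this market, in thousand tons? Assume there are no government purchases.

529

Setting quantity demanded equal to quantity supplied, 1697 - 2p = 3p - 453, gives p* = 430 and q* = 837.
The floor of 584 is above the equilibrium price 430, so it binds.
At p = 584: qd = 1697 - 2·584 = 529 and qs = 3·584 - 453 = 1299.
The quantity actually transacted is the short side, demand: 529.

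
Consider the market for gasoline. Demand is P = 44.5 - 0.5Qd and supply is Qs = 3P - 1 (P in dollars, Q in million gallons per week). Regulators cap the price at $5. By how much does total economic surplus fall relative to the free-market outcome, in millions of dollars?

633.75

Rearranging demand gives Qd = 89 - 2P. Setting quantity demanded equal to quantity supplied, 89 - 2P = 3P - 1, gives P* = 18 and Q* = 53.
Because the ceiling (5) lies below the market-clearing price, it is binding.
At P = 5: Qd = 89 - 2·5 = 79 and Qs = 3·5 - 1 = 14.
Quantity traded falls to 14. At Q = 14 the demand price is (89 - 14)/2 = 37.5 and the supply price is (1 + 14)/3 = 5.
Deadweight loss = ½ · (37.5 - 5) · (53 - 14) = ½ · 32.5 · 39 = 633.75.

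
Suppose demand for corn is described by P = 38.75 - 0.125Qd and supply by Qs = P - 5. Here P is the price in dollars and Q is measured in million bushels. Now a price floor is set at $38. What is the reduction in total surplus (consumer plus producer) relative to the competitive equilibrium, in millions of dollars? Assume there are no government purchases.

324

Rearranging demand gives Qd = 310 - 8P. Without the control the market clears where 310 - 8P = P - 5, i.e. P* = 35 and Q* = 30.
Because the floor (38) lies above the market-clearing price, it is binding.
At P = 38: Qd = 310 - 8·38 = 6 and Qs = 38 - 5 = 33.
Quantity traded falls to 6. At Q = 6 the demand price is (310 - 6)/8 = 38 and the supply price is 5 + 6 = 11.
Deadweight loss = ½ · (38 - 11) · (30 - 6) = ½ · 27 · 24 = 324.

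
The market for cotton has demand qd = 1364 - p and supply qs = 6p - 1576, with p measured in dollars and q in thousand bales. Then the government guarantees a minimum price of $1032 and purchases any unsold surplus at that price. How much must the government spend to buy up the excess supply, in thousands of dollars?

Without the control the market clears where 1364 - p = 6p - 1576, i.e. p* = 420 and q* = 944.
Because the floor (1032) lies above the market-clearing price, it is binding.
At p = 1032: qd = 1364 - 1032 = 332 and qs = 6·1032 - 1576 = 4616.
Surplus = qs - qd = 4284.
Government expenditure = surplus × support price = 4284 × 1032 = 4421088.

4421088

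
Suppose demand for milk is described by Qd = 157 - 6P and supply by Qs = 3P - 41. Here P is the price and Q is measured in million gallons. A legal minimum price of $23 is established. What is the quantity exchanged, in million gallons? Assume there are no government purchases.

Without the control the market clears where 157 - 6P = 3P - 41, i.e. P* = 22 and Q* = 25.
Because the floor (23) lies above the market-clearing price, it is binding.
At P = 23: Qd = 157 - 6·23 = 19 and Qs = 3·23 - 41 = 28.
The quantity actually transacted is the short side, demand: 19.

19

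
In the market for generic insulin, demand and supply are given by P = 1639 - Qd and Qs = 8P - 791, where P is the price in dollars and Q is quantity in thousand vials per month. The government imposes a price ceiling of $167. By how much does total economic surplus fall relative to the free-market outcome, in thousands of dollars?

Rearranging demand gives Qd = 1639 - P. In a free market, 1639 - P = 8P - 791 gives the equilibrium P* = 270, Q* = 1369.
Since 167 < 270, the ceiling is binding.
At P = 167: Qd = 1639 - 167 = 1472 and Qs = 8·167 - 791 = 545.
Quantity traded falls to 545. At Q = 545 the demand price is 1639 - 545 = 1094 and the supply price is (791 + 545)/8 = 167.
Deadweight loss = ½ · (1094 - 167) · (1369 - 545) = ½ · 927 · 824 = 381924.

381924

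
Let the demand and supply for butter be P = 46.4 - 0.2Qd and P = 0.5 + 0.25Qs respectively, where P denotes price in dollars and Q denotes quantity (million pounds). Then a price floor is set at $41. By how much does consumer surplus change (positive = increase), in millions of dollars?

Rearranging demand gives Qd = 232 - 5P; rearranging supply gives Qs = 4P - 2. Setting quantity demanded equal to quantity supplied, 232 - 5P = 4P - 2, gives P* = 26 and Q* = 102.
The floor of 41 is above the equilibrium price 26, so it binds.
At P = 41: Qd = 232 - 5·41 = 27 and Qs = 4·41 - 2 = 162.
Consumer surplus without the control is ½ · (46.4 - 26) · 102 = 1040.4.
With the floor, consumers buy 27 units at 41, so CS = ½ · (46.4 - 41) · 27 = 72.9.
Change in consumer surplus = 72.9 - 1040.4 = -967.5.

-967.5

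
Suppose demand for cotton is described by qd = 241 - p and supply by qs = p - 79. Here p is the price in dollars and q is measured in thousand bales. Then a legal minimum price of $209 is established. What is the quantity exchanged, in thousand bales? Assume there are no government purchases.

32

In a free market, 241 - p = p - 79 gives the equilibrium p* = 160, q* = 81.
Since 209 > 160, the floor is binding.
At p = 209: qd = 241 - 209 = 32 and qs = 209 - 79 = 130.
The quantity actually transacted is the short side, demand: 32.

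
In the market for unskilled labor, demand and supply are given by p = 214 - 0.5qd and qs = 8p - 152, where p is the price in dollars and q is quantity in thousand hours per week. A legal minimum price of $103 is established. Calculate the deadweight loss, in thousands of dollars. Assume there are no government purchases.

2531.25

Rearranging demand gives qd = 428 - 2p. Setting quantity demanded equal to quantity supplied, 428 - 2p = 8p - 152, gives p* = 58 and q* = 312.
Since 103 > 58, the floor is binding.
At p = 103: qd = 428 - 2·103 = 222 and qs = 8·103 - 152 = 672.
Quantity traded falls to 222. At q = 222 the demand price is (428 - 222)/2 = 103 and the supply price is (152 + 222)/8 = 46.75.
Deadweight loss = ½ · (103 - 46.75) · (312 - 222) = ½ · 56.25 · 90 = 2531.25.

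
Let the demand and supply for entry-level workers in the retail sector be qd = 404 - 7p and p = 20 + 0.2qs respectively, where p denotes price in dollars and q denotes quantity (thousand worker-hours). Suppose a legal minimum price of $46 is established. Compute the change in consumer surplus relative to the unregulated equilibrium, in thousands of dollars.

Rearranging supply gives qs = 5p - 100. Without the control the market clears where 404 - 7p = 5p - 100, i.e. p* = 42 and q* = 110.
The floor of 46 is above the equilibrium price 42, so it binds.
At p = 46: qd = 404 - 7·46 = 82 and qs = 5·46 - 100 = 130.
Consumer surplus without the control is ½ · (404/7 - 42) · 110 = 6050/7.
With the floor, consumers buy 82 units at 46, so CS = ½ · (404/7 - 46) · 82 = 3362/7.
Change in consumer surplus = 3362/7 - 6050/7 = -384.

-384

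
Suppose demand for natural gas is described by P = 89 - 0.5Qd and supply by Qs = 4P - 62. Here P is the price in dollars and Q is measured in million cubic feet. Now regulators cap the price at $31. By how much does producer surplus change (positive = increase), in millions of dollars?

Rearranging demand gives Qd = 178 - 2P. Without the control the market clears where 178 - 2P = 4P - 62, i.e. P* = 40 and Q* = 98.
Because the ceiling (31) lies below the market-clearing price, it is binding.
At P = 31: Qd = 178 - 2·31 = 116 and Qs = 4·31 - 62 = 62.
Producer surplus without the control is ½ · (40 - 15.5) · 98 = 1200.5.
With the ceiling, producers sell 62 units at 31, so PS = ½ · (31 - 15.5) · 62 = 480.5.
Change in producer surplus = 480.5 - 1200.5 = -720.

-720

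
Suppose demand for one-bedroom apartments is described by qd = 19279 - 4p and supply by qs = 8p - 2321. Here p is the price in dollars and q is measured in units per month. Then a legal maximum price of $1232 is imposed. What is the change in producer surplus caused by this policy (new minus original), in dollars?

-5570376

In a free market, 19279 - 4p = 8p - 2321 gives the equilibrium p* = 1800, q* = 12079.
Since 1232 < 1800, the ceiling is binding.
At p = 1232: qd = 19279 - 4·1232 = 14351 and qs = 8·1232 - 2321 = 7535.
Producer surplus without the control is ½ · (1800 - 290.125) · 12079 = 9118890.0625.
With the ceiling, producers sell 7535 units at 1232, so PS = ½ · (1232 - 290.125) · 7535 = 3548514.0625.
Change in producer surplus = 3548514.0625 - 9118890.0625 = -5570376.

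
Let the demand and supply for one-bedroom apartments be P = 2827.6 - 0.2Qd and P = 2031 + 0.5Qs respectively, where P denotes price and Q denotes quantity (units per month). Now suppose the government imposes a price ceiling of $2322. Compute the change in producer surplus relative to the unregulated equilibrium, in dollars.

Rearranging demand gives Qd = 14138 - 5P; rearranging supply gives Qs = 2P - 4062. Setting quantity demanded equal to quantity supplied, 14138 - 5P = 2P - 4062, gives P* = 2600 and Q* = 1138.
Because the ceiling (2322) lies below the market-clearing price, it is binding.
At P = 2322: Qd = 14138 - 5·2322 = 2528 and Qs = 2·2322 - 4062 = 582.
Producer surplus without the control is ½ · (2600 - 2031) · 1138 = 323761.
With the ceiling, producers sell 582 units at 2322, so PS = ½ · (2322 - 2031) · 582 = 84681.
Change in producer surplus = 84681 - 323761 = -239080.

-239080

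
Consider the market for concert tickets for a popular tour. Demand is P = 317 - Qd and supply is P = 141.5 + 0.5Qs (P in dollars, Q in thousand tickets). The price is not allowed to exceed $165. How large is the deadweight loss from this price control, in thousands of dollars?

Rearranging demand gives Qd = 317 - P; rearranging supply gives Qs = 2P - 283. In a free market, 317 - P = 2P - 283 gives the equilibrium P* = 200, Q* = 117.
Because the ceiling (165) lies below the market-clearing price, it is binding.
At P = 165: Qd = 317 - 165 = 152 and Qs = 2·165 - 283 = 47.
Quantity traded falls to 47. At Q = 47 the demand price is 317 - 47 = 270 and the supply price is (283 + 47)/2 = 165.
Deadweight loss = ½ · (270 - 165) · (117 - 47) = ½ · 105 · 70 = 3675.

3675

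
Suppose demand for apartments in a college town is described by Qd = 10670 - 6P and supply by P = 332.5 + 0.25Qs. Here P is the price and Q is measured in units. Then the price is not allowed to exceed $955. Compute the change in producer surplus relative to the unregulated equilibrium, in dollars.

-730100

Rearranging supply gives Qs = 4P - 1330. In a free market, 10670 - 6P = 4P - 1330 gives the equilibrium P* = 1200, Q* = 3470.
The ceiling of 955 is below the equilibrium price 1200, so it binds.
At P = 955: Qd = 10670 - 6·955 = 4940 and Qs = 4·955 - 1330 = 2490.
Producer surplus without the control is ½ · (1200 - 332.5) · 3470 = 1505112.5.
With the ceiling, producers sell 2490 units at 955, so PS = ½ · (955 - 332.5) · 2490 = 775012.5.
Change in producer surplus = 775012.5 - 1505112.5 = -730100.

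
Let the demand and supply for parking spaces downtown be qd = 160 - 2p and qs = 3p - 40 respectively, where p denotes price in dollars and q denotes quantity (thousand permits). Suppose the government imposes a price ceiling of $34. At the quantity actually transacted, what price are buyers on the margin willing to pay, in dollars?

Equilibrium: 160 - 2p = 3p - 40, so 200 = 5p and p* = 40, q* = 80.
Because the ceiling (34) lies below the market-clearing price, it is binding.
At p = 34: qd = 160 - 2·34 = 92 and qs = 3·34 - 40 = 62.
Only 62 units reach the market. On the demand curve, the marginal buyer's willingness to pay at q = 62 is (160 - 62)/2 = 49.

49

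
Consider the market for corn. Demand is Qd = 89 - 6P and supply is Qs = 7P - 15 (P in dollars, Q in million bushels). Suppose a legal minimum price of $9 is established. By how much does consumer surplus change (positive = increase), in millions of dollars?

-38

Setting quantity demanded equal to quantity supplied, 89 - 6P = 7P - 15, gives P* = 8 and Q* = 41.
Because the floor (9) lies above the market-clearing price, it is binding.
At P = 9: Qd = 89 - 6·9 = 35 and Qs = 7·9 - 15 = 48.
Consumer surplus without the control is ½ · (89/6 - 8) · 41 = 1681/12.
With the floor, consumers buy 35 units at 9, so CS = ½ · (89/6 - 9) · 35 = 1225/12.
Change in consumer surplus = 1225/12 - 1681/12 = -38.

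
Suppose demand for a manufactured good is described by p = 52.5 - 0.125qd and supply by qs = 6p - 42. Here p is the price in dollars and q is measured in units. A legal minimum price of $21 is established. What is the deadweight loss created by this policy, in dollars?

0

Rearranging demand gives qd = 420 - 8p. In a free market, 420 - 8p = 6p - 42 gives the equilibrium p* = 33, q* = 156.
The floor of 21 is below the equilibrium price 33, so it is not binding; the market clears at p* = 33, q* = 156.
Since the control does not bind, no trades are prevented and deadweight loss is zero.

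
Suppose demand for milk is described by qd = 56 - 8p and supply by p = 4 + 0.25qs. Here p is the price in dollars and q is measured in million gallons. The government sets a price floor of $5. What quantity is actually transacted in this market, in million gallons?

Rearranging supply gives qs = 4p - 16. Without the control the market clears where 56 - 8p = 4p - 16, i.e. p* = 6 and q* = 8.
Since 5 is below p* = 6, the floor does not bind and the free-market outcome prevails.

8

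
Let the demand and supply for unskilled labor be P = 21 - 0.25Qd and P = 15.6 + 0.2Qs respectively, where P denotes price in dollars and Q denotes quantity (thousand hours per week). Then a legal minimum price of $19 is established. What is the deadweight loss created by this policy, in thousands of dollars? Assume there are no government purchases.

Rearranging demand gives Qd = 84 - 4P; rearranging supply gives Qs = 5P - 78. Equilibrium: 84 - 4P = 5P - 78, so 162 = 9P and P* = 18, Q* = 12.
Since 19 > 18, the floor is binding.
At P = 19: Qd = 84 - 4·19 = 8 and Qs = 5·19 - 78 = 17.
Quantity traded falls to 8. At Q = 8 the demand price is (84 - 8)/4 = 19 and the supply price is (78 + 8)/5 = 17.2.
Deadweight loss = ½ · (19 - 17.2) · (12 - 8) = ½ · 1.8 · 4 = 3.6.

3.6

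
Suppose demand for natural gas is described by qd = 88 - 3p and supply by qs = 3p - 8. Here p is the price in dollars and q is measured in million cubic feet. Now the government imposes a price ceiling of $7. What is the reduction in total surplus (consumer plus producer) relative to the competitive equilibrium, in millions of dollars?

Setting quantity demanded equal to quantity supplied, 88 - 3p = 3p - 8, gives p* = 16 and q* = 40.
Since 7 < 16, the ceiling is binding.
At p = 7: qd = 88 - 3·7 = 67 and qs = 3·7 - 8 = 13.
Quantity traded falls to 13. At q = 13 the demand price is (88 - 13)/3 = 25 and the supply price is (8 + 13)/3 = 7.
Deadweight loss = ½ · (25 - 7) · (40 - 13) = ½ · 18 · 27 = 243.

243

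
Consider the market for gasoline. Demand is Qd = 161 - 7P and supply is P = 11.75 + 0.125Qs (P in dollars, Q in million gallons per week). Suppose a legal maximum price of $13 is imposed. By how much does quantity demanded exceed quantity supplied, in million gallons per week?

60

Rearranging supply gives Qs = 8P - 94. Without the control the market clears where 161 - 7P = 8P - 94, i.e. P* = 17 and Q* = 42.
Since 13 < 17, the ceiling is binding.
At P = 13: Qd = 161 - 7·13 = 70 and Qs = 8·13 - 94 = 10.
Shortage = Qd - Qs = 70 - 10 = 60.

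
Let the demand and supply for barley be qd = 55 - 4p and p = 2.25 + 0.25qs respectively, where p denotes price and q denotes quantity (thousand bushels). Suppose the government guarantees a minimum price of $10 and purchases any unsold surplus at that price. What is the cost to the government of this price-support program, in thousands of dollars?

Rearranging supply gives qs = 4p - 9. Without the control the market clears where 55 - 4p = 4p - 9, i.e. p* = 8 and q* = 23.
The floor of 10 is above the equilibrium price 8, so it binds.
At p = 10: qd = 55 - 4·10 = 15 and qs = 4·10 - 9 = 31.
Surplus = qs - qd = 16.
Government expenditure = surplus × support price = 16 × 10 = 160.

160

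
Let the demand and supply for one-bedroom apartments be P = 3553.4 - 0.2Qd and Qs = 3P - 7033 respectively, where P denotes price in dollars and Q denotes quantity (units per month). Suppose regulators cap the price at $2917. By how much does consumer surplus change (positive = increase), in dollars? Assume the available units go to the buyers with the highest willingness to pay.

Rearranging demand gives Qd = 17767 - 5P. Without the control the market clears where 17767 - 5P = 3P - 7033, i.e. P* = 3100 and Q* = 2267.
Because the ceiling (2917) lies below the market-clearing price, it is binding.
At P = 2917: Qd = 17767 - 5·2917 = 3182 and Qs = 3·2917 - 7033 = 1718.
Consumer surplus without the control is ½ · (3553.4 - 3100) · 2267 = 513928.9.
With the ceiling, 1718 units are sold at 2917 (assume they go to the highest-value buyers). The demand price at Q = 1718 is 3209.8, so CS = ½ · [(3553.4 - 2917) + (3209.8 - 2917)] · 1718 = 798182.8.
Change in consumer surplus = 798182.8 - 513928.9 = 284253.9.

284253.9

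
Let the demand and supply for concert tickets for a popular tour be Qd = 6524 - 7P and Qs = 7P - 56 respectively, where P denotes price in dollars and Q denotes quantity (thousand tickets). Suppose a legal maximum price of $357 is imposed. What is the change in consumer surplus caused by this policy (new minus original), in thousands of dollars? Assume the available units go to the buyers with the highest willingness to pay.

Equilibrium: 6524 - 7P = 7P - 56, so 6580 = 14P and P* = 470, Q* = 3234.
Because the ceiling (357) lies below the market-clearing price, it is binding.
At P = 357: Qd = 6524 - 7·357 = 4025 and Qs = 7·357 - 56 = 2443.
Consumer surplus without the control is ½ · (932 - 470) · 3234 = 747054.
With the ceiling, 2443 units are sold at 357 (assume they go to the highest-value buyers). The demand price at Q = 2443 is 583, so CS = ½ · [(932 - 357) + (583 - 357)] · 2443 = 978421.5.
Change in consumer surplus = 978421.5 - 747054 = 231367.5.

231367.5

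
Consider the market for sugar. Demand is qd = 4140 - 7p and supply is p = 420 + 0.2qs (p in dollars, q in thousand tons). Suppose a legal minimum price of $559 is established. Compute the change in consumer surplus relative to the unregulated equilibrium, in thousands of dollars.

Rearranging supply gives qs = 5p - 2100. Setting quantity demanded equal to quantity supplied, 4140 - 7p = 5p - 2100, gives p* = 520 and q* = 500.
The floor of 559 is above the equilibrium price 520, so it binds.
At p = 559: qd = 4140 - 7·559 = 227 and qs = 5·559 - 2100 = 695.
Consumer surplus without the control is ½ · (4140/7 - 520) · 500 = 125000/7.
With the floor, consumers buy 227 units at 559, so CS = ½ · (4140/7 - 559) · 227 = 51529/14.
Change in consumer surplus = 51529/14 - 125000/7 = -14176.5.

-14176.5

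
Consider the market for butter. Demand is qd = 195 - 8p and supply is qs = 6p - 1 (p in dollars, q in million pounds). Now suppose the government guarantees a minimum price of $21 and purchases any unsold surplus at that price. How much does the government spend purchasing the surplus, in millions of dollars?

In a free market, 195 - 8p = 6p - 1 gives the equilibrium p* = 14, q* = 83.
Because the floor (21) lies above the market-clearing price, it is binding.
At p = 21: qd = 195 - 8·21 = 27 and qs = 6·21 - 1 = 125.
Surplus = qs - qd = 98.
Government expenditure = surplus × support price = 98 × 21 = 2058.

2058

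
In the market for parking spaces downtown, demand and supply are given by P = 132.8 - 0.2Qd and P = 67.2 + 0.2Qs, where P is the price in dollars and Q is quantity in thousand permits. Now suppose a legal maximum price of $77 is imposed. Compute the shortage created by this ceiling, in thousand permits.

Rearranging demand gives Qd = 664 - 5P; rearranging supply gives Qs = 5P - 336. Without the control the market clears where 664 - 5P = 5P - 336, i.e. P* = 100 and Q* = 164.
Because the ceiling (77) lies below the market-clearing price, it is binding.
At P = 77: Qd = 664 - 5·77 = 279 and Qs = 5·77 - 336 = 49.
Shortage = Qd - Qs = 279 - 49 = 230.

230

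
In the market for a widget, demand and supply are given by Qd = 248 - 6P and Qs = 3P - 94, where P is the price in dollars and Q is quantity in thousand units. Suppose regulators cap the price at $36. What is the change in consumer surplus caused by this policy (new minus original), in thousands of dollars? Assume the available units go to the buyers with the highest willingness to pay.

25

In a free market, 248 - 6P = 3P - 94 gives the equilibrium P* = 38, Q* = 20.
Since 36 < 38, the ceiling is binding.
At P = 36: Qd = 248 - 6·36 = 32 and Qs = 3·36 - 94 = 14.
Consumer surplus without the control is ½ · (124/3 - 38) · 20 = 100/3.
With the ceiling, 14 units are sold at 36 (assume they go to the highest-value buyers). The demand price at Q = 14 is 39, so CS = ½ · [(124/3 - 36) + (39 - 36)] · 14 = 175/3.
Change in consumer surplus = 175/3 - 100/3 = 25.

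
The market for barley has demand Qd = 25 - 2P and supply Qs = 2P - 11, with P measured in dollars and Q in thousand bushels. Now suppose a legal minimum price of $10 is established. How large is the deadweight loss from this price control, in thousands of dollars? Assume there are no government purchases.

Setting quantity demanded equal to quantity supplied, 25 - 2P = 2P - 11, gives P* = 9 and Q* = 7.
The floor of 10 is above the equilibrium price 9, so it binds.
At P = 10: Qd = 25 - 2·10 = 5 and Qs = 2·10 - 11 = 9.
Quantity traded falls to 5. At Q = 5 the demand price is (25 - 5)/2 = 10 and the supply price is (11 + 5)/2 = 8.
Deadweight loss = ½ · (10 - 8) · (7 - 5) = ½ · 2 · 2 = 2.

2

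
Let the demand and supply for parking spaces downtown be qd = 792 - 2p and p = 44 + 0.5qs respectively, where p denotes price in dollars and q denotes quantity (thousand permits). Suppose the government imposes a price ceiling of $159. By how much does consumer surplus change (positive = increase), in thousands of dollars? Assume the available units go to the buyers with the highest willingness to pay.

10309

Rearranging supply gives qs = 2p - 88. Setting quantity demanded equal to quantity supplied, 792 - 2p = 2p - 88, gives p* = 220 and q* = 352.
The ceiling of 159 is below the equilibrium price 220, so it binds.
At p = 159: qd = 792 - 2·159 = 474 and qs = 2·159 - 88 = 230.
Consumer surplus without the control is ½ · (396 - 220) · 352 = 30976.
With the ceiling, 230 units are sold at 159 (assume they go to the highest-value buyers). The demand price at q = 230 is 281, so CS = ½ · [(396 - 159) + (281 - 159)] · 230 = 41285.
Change in consumer surplus = 41285 - 30976 = 10309.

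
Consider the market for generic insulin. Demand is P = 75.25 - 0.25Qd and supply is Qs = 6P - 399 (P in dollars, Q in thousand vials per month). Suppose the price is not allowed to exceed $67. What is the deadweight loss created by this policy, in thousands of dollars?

67.5

Rearranging demand gives Qd = 301 - 4P. Equilibrium: 301 - 4P = 6P - 399, so 700 = 10P and P* = 70, Q* = 21.
The ceiling of 67 is below the equilibrium price 70, so it binds.
At P = 67: Qd = 301 - 4·67 = 33 and Qs = 6·67 - 399 = 3.
Quantity traded falls to 3. At Q = 3 the demand price is (301 - 3)/4 = 74.5 and the supply price is (399 + 3)/6 = 67.
Deadweight loss = ½ · (74.5 - 67) · (21 - 3) = ½ · 7.5 · 18 = 67.5.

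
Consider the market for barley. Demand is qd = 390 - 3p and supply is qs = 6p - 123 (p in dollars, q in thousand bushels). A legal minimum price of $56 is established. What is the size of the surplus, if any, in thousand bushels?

Without the control the market clears where 390 - 3p = 6p - 123, i.e. p* = 57 and q* = 219.
The floor of 56 is below the equilibrium price 57, so it is not binding; the market clears at p* = 57, q* = 219.
Since the control does not bind, there is no surplus.

0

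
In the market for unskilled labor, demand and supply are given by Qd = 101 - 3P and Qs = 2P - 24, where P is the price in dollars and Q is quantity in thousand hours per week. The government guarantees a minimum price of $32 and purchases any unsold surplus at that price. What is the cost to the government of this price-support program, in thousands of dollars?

1120

Setting quantity demanded equal to quantity supplied, 101 - 3P = 2P - 24, gives P* = 25 and Q* = 26.
Since 32 > 25, the floor is binding.
At P = 32: Qd = 101 - 3·32 = 5 and Qs = 2·32 - 24 = 40.
Surplus = Qs - Qd = 35.
Government expenditure = surplus × support price = 35 × 32 = 1120.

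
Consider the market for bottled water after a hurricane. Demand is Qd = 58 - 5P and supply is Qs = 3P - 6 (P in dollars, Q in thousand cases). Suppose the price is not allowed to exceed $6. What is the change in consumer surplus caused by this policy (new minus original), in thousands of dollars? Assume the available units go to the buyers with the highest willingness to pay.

Without the control the market clears where 58 - 5P = 3P - 6, i.e. P* = 8 and Q* = 18.
The ceiling of 6 is below the equilibrium price 8, so it binds.
At P = 6: Qd = 58 - 5·6 = 28 and Qs = 3·6 - 6 = 12.
Consumer surplus without the control is ½ · (11.6 - 8) · 18 = 32.4.
With the ceiling, 12 units are sold at 6 (assume they go to the highest-value buyers). The demand price at Q = 12 is 9.2, so CS = ½ · [(11.6 - 6) + (9.2 - 6)] · 12 = 52.8.
Change in consumer surplus = 52.8 - 32.4 = 20.4.

20.4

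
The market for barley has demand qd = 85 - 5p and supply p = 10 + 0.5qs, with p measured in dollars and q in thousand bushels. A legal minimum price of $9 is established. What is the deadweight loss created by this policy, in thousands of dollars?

Rearranging supply gives qs = 2p - 20. Setting quantity demanded equal to quantity supplied, 85 - 5p = 2p - 20, gives p* = 15 and q* = 10.
Since 9 is below p* = 15, the floor does not bind and the free-market outcome prevails.
Since the control does not bind, no trades are prevented and deadweight loss is zero.

0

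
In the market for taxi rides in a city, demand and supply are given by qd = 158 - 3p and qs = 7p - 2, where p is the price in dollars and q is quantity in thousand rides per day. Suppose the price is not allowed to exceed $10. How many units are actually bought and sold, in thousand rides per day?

Setting quantity demanded equal to quantity supplied, 158 - 3p = 7p - 2, gives p* = 16 and q* = 110.
Because the ceiling (10) lies below the market-clearing price, it is binding.
At p = 10: qd = 158 - 3·10 = 128 and qs = 7·10 - 2 = 68.
The quantity actually transacted is the short side, supply: 68.

68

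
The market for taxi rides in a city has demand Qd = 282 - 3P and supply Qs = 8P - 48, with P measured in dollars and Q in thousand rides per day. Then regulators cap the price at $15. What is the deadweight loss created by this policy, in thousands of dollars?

In a free market, 282 - 3P = 8P - 48 gives the equilibrium P* = 30, Q* = 192.
Since 15 < 30, the ceiling is binding.
At P = 15: Qd = 282 - 3·15 = 237 and Qs = 8·15 - 48 = 72.
Quantity traded falls to 72. At Q = 72 the demand price is (282 - 72)/3 = 70 and the supply price is (48 + 72)/8 = 15.
Deadweight loss = ½ · (70 - 15) · (192 - 72) = ½ · 55 · 120 = 3300.

3300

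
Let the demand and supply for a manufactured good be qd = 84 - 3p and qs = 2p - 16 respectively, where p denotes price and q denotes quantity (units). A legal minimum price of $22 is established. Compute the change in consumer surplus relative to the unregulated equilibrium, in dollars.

-42

In a free market, 84 - 3p = 2p - 16 gives the equilibrium p* = 20, q* = 24.
Because the floor (22) lies above the market-clearing price, it is binding.
At p = 22: qd = 84 - 3·22 = 18 and qs = 2·22 - 16 = 28.
Consumer surplus without the control is ½ · (28 - 20) · 24 = 96.
With the floor, consumers buy 18 units at 22, so CS = ½ · (28 - 22) · 18 = 54.
Change in consumer surplus = 54 - 96 = -42.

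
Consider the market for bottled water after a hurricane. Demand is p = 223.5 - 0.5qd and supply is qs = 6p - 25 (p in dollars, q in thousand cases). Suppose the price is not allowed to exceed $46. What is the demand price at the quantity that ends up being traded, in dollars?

Rearranging demand gives qd = 447 - 2p. Setting quantity demanded equal to quantity supplied, 447 - 2p = 6p - 25, gives p* = 59 and q* = 329.
The ceiling of 46 is below the equilibrium price 59, so it binds.
At p = 46: qd = 447 - 2·46 = 355 and qs = 6·46 - 25 = 251.
Only 251 units reach the market. On the demand curve, the marginal buyer's willingness to pay at q = 251 is (447 - 251)/2 = 98.

98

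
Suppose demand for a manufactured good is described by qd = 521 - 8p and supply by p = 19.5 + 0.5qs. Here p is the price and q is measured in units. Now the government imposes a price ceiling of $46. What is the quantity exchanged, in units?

53

Rearranging supply gives qs = 2p - 39. Without the control the market clears where 521 - 8p = 2p - 39, i.e. p* = 56 and q* = 73.
The ceiling of 46 is below the equilibrium price 56, so it binds.
At p = 46: qd = 521 - 8·46 = 153 and qs = 2·46 - 39 = 53.
The quantity actually transacted is the short side, supply: 53.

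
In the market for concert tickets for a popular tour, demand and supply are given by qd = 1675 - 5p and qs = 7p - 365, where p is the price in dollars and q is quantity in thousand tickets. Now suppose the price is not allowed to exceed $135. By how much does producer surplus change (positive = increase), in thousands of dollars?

-24587.5

Without the control the market clears where 1675 - 5p = 7p - 365, i.e. p* = 170 and q* = 825.
The ceiling of 135 is below the equilibrium price 170, so it binds.
At p = 135: qd = 1675 - 5·135 = 1000 and qs = 7·135 - 365 = 580.
Producer surplus without the control is ½ · (170 - 365/7) · 825 = 680625/14.
With the ceiling, producers sell 580 units at 135, so PS = ½ · (135 - 365/7) · 580 = 168200/7.
Change in producer surplus = 168200/7 - 680625/14 = -24587.5.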